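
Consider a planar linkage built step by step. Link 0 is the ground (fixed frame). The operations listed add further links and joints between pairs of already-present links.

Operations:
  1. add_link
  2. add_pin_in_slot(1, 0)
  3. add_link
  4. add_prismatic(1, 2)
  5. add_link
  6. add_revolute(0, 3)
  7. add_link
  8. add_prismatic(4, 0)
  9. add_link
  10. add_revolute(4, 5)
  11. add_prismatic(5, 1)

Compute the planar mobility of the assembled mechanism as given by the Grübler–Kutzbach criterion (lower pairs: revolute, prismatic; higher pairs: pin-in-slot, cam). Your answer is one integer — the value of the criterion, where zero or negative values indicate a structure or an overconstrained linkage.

M = 4

L=1 J1=0 J2=0
add link → L=2 J1=0 J2=0
PS@1,0 dof=2 J2 → L=2 J1=0 J2=1
add link → L=3 J1=0 J2=1
P@1,2 dof=1 J1 → L=3 J1=1 J2=1
add link → L=4 J1=1 J2=1
R@0,3 dof=1 J1 → L=4 J1=2 J2=1
add link → L=5 J1=2 J2=1
P@4,0 dof=1 J1 → L=5 J1=3 J2=1
add link → L=6 J1=3 J2=1
R@4,5 dof=1 J1 → L=6 J1=4 J2=1
P@5,1 dof=1 J1 → L=6 J1=5 J2=1
M=3(L−1)−2J1−J2=3·5−2·5−1=4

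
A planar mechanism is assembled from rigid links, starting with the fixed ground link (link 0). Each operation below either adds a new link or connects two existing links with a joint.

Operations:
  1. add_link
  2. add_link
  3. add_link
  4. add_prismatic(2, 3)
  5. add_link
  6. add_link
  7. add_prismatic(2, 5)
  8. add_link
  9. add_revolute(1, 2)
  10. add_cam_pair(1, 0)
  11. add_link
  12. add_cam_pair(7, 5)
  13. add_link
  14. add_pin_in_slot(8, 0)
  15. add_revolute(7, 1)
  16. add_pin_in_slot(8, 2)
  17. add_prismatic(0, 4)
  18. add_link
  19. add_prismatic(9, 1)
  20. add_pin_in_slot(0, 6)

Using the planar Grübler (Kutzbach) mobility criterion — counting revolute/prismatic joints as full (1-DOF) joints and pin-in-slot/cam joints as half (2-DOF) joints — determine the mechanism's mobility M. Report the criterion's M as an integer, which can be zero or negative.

(L,J1,J2)=(1,0,0); link0 fixed
link1: (2,0,0)
link2: (3,0,0)
link3: (4,0,0)
P 2-3 [J1]: (4,1,0)
link4: (5,1,0)
link5: (6,1,0)
P 2-5 [J1]: (6,2,0)
link6: (7,2,0)
R 1-2 [J1]: (7,3,0)
C 1-0 [J2]: (7,3,1)
link7: (8,3,1)
C 7-5 [J2]: (8,3,2)
link8: (9,3,2)
PS 8-0 [J2]: (9,3,3)
R 7-1 [J1]: (9,4,3)
PS 8-2 [J2]: (9,4,4)
P 0-4 [J1]: (9,5,4)
link9: (10,5,4)
P 9-1 [J1]: (10,6,4)
PS 0-6 [J2]: (10,6,5)
Grübler: 3·9 − 2·6 − 5 = 10

M = 10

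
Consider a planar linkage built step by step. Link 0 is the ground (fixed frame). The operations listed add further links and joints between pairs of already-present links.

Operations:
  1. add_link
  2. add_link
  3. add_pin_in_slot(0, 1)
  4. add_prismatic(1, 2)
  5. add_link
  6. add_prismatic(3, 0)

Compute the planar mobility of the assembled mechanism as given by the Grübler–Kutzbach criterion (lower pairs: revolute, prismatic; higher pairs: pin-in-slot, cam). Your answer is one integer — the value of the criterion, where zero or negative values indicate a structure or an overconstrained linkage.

ground; <1,0,0>
#1 <2,0,0>
#2 <3,0,0>
PS:0↔1 J2 <3,0,1>
P:1↔2 J1 <3,1,1>
#3 <4,1,1>
P:3↔0 J1 <4,2,1>
3×3 − 2×2 − 1×1 = 4

M = 4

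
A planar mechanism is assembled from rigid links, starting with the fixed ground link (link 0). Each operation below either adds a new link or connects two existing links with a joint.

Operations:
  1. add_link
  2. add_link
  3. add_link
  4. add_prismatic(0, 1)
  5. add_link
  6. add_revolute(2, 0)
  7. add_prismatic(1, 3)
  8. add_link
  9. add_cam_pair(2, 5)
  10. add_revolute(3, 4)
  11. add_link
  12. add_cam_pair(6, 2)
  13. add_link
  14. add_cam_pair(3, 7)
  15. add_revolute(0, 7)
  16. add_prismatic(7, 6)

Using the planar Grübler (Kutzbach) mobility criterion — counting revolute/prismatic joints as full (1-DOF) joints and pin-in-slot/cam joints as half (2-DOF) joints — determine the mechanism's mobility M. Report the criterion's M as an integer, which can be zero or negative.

M = 6

ground; <1,0,0>
#1 <2,0,0>
#2 <3,0,0>
#3 <4,0,0>
P:0↔1 J1 <4,1,0>
#4 <5,1,0>
R:2↔0 J1 <5,2,0>
P:1↔3 J1 <5,3,0>
#5 <6,3,0>
C:2↔5 J2 <6,3,1>
R:3↔4 J1 <6,4,1>
#6 <7,4,1>
C:6↔2 J2 <7,4,2>
#7 <8,4,2>
C:3↔7 J2 <8,4,3>
R:0↔7 J1 <8,5,3>
P:7↔6 J1 <8,6,3>
3×7 − 2×6 − 1×3 = 6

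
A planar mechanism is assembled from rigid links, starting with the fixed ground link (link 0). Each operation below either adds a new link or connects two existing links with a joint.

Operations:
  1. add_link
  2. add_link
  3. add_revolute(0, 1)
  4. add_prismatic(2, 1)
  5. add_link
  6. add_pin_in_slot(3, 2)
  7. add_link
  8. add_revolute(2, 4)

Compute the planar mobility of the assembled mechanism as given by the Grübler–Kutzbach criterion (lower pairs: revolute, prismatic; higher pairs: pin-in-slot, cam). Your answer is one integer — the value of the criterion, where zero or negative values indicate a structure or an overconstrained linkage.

M = 5

(L,J1,J2)=(1,0,0); link0 fixed
link1: (2,0,0)
link2: (3,0,0)
R 0-1 [J1]: (3,1,0)
P 2-1 [J1]: (3,2,0)
link3: (4,2,0)
PS 3-2 [J2]: (4,2,1)
link4: (5,2,1)
R 2-4 [J1]: (5,3,1)
Grübler: 3·4 − 2·3 − 1 = 5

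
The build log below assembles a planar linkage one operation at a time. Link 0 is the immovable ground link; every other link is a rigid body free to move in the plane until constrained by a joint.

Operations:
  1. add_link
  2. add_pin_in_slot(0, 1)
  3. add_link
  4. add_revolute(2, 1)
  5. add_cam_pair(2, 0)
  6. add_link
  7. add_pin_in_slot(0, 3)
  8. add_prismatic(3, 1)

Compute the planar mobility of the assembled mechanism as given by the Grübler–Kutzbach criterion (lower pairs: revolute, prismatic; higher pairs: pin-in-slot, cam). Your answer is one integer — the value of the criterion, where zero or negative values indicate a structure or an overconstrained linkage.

L=1 J1=0 J2=0
add link → L=2 J1=0 J2=0
PS@0,1 dof=2 J2 → L=2 J1=0 J2=1
add link → L=3 J1=0 J2=1
R@2,1 dof=1 J1 → L=3 J1=1 J2=1
C@2,0 dof=2 J2 → L=3 J1=1 J2=2
add link → L=4 J1=1 J2=2
PS@0,3 dof=2 J2 → L=4 J1=1 J2=3
P@3,1 dof=1 J1 → L=4 J1=2 J2=3
M=3(L−1)−2J1−J2=3·3−2·2−3=2

M = 2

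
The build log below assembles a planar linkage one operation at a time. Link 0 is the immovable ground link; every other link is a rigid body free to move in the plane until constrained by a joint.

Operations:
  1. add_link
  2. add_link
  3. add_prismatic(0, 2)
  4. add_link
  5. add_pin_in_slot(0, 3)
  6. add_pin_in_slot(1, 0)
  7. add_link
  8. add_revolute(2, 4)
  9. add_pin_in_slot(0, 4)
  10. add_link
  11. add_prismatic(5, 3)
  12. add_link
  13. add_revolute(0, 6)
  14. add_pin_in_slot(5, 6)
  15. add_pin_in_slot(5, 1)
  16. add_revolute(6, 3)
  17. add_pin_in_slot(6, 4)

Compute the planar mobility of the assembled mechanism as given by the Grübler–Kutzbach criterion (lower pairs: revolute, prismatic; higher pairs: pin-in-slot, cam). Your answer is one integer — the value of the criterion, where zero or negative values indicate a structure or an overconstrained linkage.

ground; <1,0,0>
#1 <2,0,0>
#2 <3,0,0>
P:0↔2 J1 <3,1,0>
#3 <4,1,0>
PS:0↔3 J2 <4,1,1>
PS:1↔0 J2 <4,1,2>
#4 <5,1,2>
R:2↔4 J1 <5,2,2>
PS:0↔4 J2 <5,2,3>
#5 <6,2,3>
P:5↔3 J1 <6,3,3>
#6 <7,3,3>
R:0↔6 J1 <7,4,3>
PS:5↔6 J2 <7,4,4>
PS:5↔1 J2 <7,4,5>
R:6↔3 J1 <7,5,5>
PS:6↔4 J2 <7,5,6>
3×6 − 2×5 − 1×6 = 2

M = 2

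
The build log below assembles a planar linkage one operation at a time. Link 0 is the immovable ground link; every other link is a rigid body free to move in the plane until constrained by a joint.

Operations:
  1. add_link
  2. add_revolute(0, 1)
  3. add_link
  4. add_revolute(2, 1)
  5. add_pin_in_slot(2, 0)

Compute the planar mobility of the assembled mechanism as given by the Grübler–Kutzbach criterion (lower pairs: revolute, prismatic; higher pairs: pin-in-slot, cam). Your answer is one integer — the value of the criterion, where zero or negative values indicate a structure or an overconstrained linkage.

link 0 = ground. State L|J1|J2 = 1|0|0
+link1  2|0|0
R(0,1) f=1→J1  2|1|0
+link2  3|1|0
R(2,1) f=1→J1  3|2|0
PS(2,0) f=2→J2  3|2|1
M = 3(3−1)−2·2−1 = 6−4−1 = 1

M = 1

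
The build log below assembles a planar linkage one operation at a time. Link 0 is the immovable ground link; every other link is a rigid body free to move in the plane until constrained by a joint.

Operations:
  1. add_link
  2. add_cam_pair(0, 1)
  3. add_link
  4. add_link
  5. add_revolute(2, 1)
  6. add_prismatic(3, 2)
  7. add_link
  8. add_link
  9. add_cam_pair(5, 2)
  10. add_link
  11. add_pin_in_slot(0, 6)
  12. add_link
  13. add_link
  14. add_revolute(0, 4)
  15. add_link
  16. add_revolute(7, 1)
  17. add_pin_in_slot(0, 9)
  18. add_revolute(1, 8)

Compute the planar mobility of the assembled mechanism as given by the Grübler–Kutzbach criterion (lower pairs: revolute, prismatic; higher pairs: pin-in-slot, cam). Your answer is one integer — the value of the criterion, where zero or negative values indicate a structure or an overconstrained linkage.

[1;0;0] (link 0 is ground)
L+ [2;0;0]
C(0,1)∈J2 [2;0;1]
L+ [3;0;1]
L+ [4;0;1]
R(2,1)∈J1 [4;1;1]
P(3,2)∈J1 [4;2;1]
L+ [5;2;1]
L+ [6;2;1]
C(5,2)∈J2 [6;2;2]
L+ [7;2;2]
PS(0,6)∈J2 [7;2;3]
L+ [8;2;3]
L+ [9;2;3]
R(0,4)∈J1 [9;3;3]
L+ [10;3;3]
R(7,1)∈J1 [10;4;3]
PS(0,9)∈J2 [10;4;4]
R(1,8)∈J1 [10;5;4]
mobility = 27 − 10 − 4 = 13

M = 13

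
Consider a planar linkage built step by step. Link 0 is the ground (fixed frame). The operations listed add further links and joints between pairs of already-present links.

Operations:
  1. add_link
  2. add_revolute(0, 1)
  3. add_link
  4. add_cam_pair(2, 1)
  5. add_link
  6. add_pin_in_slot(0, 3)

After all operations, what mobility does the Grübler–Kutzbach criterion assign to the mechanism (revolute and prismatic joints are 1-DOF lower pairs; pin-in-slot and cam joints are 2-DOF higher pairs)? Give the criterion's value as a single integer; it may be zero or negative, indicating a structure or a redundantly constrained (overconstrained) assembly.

M = 5

[1;0;0] (link 0 is ground)
L+ [2;0;0]
R(0,1)∈J1 [2;1;0]
L+ [3;1;0]
C(2,1)∈J2 [3;1;1]
L+ [4;1;1]
PS(0,3)∈J2 [4;1;2]
mobility = 9 − 2 − 2 = 5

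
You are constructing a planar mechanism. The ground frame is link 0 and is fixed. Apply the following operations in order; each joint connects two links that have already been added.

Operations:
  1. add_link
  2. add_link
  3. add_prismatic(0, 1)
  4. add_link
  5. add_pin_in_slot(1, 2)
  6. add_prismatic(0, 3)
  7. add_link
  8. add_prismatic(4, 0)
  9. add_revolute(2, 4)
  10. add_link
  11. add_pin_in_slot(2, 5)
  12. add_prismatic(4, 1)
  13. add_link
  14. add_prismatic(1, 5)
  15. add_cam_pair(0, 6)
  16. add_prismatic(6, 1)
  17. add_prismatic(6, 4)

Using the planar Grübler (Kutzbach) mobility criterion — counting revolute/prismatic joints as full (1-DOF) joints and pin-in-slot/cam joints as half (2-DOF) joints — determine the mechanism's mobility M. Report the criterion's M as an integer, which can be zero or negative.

M = -1

ground; <1,0,0>
#1 <2,0,0>
#2 <3,0,0>
P:0↔1 J1 <3,1,0>
#3 <4,1,0>
PS:1↔2 J2 <4,1,1>
P:0↔3 J1 <4,2,1>
#4 <5,2,1>
P:4↔0 J1 <5,3,1>
R:2↔4 J1 <5,4,1>
#5 <6,4,1>
PS:2↔5 J2 <6,4,2>
P:4↔1 J1 <6,5,2>
#6 <7,5,2>
P:1↔5 J1 <7,6,2>
C:0↔6 J2 <7,6,3>
P:6↔1 J1 <7,7,3>
P:6↔4 J1 <7,8,3>
3×6 − 2×8 − 1×3 = -1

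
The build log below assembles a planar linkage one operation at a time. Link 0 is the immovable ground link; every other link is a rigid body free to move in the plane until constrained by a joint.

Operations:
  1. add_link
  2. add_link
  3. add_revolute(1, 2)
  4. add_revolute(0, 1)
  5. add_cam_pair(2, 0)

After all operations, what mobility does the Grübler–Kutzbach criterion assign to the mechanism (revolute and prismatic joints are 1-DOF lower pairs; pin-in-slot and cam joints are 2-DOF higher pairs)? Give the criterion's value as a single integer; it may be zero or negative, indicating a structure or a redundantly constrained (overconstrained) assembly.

M = 1

ground; <1,0,0>
#1 <2,0,0>
#2 <3,0,0>
R:1↔2 J1 <3,1,0>
R:0↔1 J1 <3,2,0>
C:2↔0 J2 <3,2,1>
3×2 − 2×2 − 1×1 = 1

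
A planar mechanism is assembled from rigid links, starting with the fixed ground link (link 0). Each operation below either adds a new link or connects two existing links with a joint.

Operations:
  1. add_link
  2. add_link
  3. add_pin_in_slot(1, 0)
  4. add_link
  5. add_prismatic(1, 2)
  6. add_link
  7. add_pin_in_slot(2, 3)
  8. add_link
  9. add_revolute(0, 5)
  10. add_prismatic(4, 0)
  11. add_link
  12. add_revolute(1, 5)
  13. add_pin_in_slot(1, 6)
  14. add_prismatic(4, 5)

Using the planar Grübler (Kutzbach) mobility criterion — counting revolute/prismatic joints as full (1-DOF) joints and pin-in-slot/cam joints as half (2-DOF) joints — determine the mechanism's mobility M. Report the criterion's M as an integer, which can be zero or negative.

M = 5

[1;0;0] (link 0 is ground)
L+ [2;0;0]
L+ [3;0;0]
PS(1,0)∈J2 [3;0;1]
L+ [4;0;1]
P(1,2)∈J1 [4;1;1]
L+ [5;1;1]
PS(2,3)∈J2 [5;1;2]
L+ [6;1;2]
R(0,5)∈J1 [6;2;2]
P(4,0)∈J1 [6;3;2]
L+ [7;3;2]
R(1,5)∈J1 [7;4;2]
PS(1,6)∈J2 [7;4;3]
P(4,5)∈J1 [7;5;3]
mobility = 18 − 10 − 3 = 5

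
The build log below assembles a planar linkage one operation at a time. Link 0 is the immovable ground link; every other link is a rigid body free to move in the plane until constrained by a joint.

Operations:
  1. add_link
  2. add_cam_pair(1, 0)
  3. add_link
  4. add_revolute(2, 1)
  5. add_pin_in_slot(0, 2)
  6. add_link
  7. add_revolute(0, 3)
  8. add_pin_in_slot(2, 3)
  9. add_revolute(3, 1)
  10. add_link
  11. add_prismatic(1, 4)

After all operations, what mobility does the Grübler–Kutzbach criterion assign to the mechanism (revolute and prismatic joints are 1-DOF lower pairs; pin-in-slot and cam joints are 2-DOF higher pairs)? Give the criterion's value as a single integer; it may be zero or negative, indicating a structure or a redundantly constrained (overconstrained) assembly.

M = 1

[1;0;0] (link 0 is ground)
L+ [2;0;0]
C(1,0)∈J2 [2;0;1]
L+ [3;0;1]
R(2,1)∈J1 [3;1;1]
PS(0,2)∈J2 [3;1;2]
L+ [4;1;2]
R(0,3)∈J1 [4;2;2]
PS(2,3)∈J2 [4;2;3]
R(3,1)∈J1 [4;3;3]
L+ [5;3;3]
P(1,4)∈J1 [5;4;3]
mobility = 12 − 8 − 3 = 1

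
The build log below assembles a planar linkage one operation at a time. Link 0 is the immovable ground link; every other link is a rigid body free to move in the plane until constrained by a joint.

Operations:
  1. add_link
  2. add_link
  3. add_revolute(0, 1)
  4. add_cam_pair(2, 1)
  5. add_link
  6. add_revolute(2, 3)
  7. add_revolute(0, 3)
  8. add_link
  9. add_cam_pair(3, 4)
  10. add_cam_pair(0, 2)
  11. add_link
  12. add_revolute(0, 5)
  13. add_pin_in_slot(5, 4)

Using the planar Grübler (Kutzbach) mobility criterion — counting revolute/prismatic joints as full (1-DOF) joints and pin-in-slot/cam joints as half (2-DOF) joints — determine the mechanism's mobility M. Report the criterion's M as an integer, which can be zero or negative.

M = 3

(L,J1,J2)=(1,0,0); link0 fixed
link1: (2,0,0)
link2: (3,0,0)
R 0-1 [J1]: (3,1,0)
C 2-1 [J2]: (3,1,1)
link3: (4,1,1)
R 2-3 [J1]: (4,2,1)
R 0-3 [J1]: (4,3,1)
link4: (5,3,1)
C 3-4 [J2]: (5,3,2)
C 0-2 [J2]: (5,3,3)
link5: (6,3,3)
R 0-5 [J1]: (6,4,3)
PS 5-4 [J2]: (6,4,4)
Grübler: 3·5 − 2·4 − 4 = 3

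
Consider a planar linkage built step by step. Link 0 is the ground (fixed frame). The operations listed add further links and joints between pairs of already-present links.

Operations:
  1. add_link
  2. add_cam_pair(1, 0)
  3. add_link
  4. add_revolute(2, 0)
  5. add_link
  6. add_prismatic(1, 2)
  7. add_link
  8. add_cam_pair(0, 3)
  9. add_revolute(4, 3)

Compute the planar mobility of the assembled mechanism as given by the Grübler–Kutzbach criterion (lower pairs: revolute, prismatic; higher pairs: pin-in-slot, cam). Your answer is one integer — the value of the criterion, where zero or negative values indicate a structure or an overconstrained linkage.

M = 4

[1;0;0] (link 0 is ground)
L+ [2;0;0]
C(1,0)∈J2 [2;0;1]
L+ [3;0;1]
R(2,0)∈J1 [3;1;1]
L+ [4;1;1]
P(1,2)∈J1 [4;2;1]
L+ [5;2;1]
C(0,3)∈J2 [5;2;2]
R(4,3)∈J1 [5;3;2]
mobility = 12 − 6 − 2 = 4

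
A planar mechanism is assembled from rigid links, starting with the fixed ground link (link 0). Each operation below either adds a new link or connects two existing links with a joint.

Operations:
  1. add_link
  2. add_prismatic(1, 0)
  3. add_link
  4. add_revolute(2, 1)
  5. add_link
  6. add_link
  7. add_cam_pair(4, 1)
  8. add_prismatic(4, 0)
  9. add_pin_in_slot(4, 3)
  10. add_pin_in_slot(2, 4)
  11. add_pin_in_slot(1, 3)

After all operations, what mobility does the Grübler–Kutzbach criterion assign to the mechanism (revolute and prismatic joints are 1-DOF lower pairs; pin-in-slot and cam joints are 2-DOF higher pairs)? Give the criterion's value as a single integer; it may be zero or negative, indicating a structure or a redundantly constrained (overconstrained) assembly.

M = 2

(L,J1,J2)=(1,0,0); link0 fixed
link1: (2,0,0)
P 1-0 [J1]: (2,1,0)
link2: (3,1,0)
R 2-1 [J1]: (3,2,0)
link3: (4,2,0)
link4: (5,2,0)
C 4-1 [J2]: (5,2,1)
P 4-0 [J1]: (5,3,1)
PS 4-3 [J2]: (5,3,2)
PS 2-4 [J2]: (5,3,3)
PS 1-3 [J2]: (5,3,4)
Grübler: 3·4 − 2·3 − 4 = 2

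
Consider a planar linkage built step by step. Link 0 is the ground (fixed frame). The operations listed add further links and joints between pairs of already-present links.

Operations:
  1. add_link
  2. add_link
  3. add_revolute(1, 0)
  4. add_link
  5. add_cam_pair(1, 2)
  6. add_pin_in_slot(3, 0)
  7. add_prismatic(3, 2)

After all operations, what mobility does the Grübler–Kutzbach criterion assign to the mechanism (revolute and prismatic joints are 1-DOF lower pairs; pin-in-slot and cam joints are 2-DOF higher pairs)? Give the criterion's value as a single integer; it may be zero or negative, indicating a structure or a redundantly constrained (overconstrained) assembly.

(L,J1,J2)=(1,0,0); link0 fixed
link1: (2,0,0)
link2: (3,0,0)
R 1-0 [J1]: (3,1,0)
link3: (4,1,0)
C 1-2 [J2]: (4,1,1)
PS 3-0 [J2]: (4,1,2)
P 3-2 [J1]: (4,2,2)
Grübler: 3·3 − 2·2 − 2 = 3

M = 3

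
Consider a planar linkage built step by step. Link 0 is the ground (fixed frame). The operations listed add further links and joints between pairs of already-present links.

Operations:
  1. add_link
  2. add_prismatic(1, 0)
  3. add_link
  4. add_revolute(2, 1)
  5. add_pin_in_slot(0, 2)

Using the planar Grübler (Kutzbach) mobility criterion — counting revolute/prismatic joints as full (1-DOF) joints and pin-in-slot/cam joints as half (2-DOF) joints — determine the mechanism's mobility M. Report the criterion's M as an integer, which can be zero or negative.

[1;0;0] (link 0 is ground)
L+ [2;0;0]
P(1,0)∈J1 [2;1;0]
L+ [3;1;0]
R(2,1)∈J1 [3;2;0]
PS(0,2)∈J2 [3;2;1]
mobility = 6 − 4 − 1 = 1

M = 1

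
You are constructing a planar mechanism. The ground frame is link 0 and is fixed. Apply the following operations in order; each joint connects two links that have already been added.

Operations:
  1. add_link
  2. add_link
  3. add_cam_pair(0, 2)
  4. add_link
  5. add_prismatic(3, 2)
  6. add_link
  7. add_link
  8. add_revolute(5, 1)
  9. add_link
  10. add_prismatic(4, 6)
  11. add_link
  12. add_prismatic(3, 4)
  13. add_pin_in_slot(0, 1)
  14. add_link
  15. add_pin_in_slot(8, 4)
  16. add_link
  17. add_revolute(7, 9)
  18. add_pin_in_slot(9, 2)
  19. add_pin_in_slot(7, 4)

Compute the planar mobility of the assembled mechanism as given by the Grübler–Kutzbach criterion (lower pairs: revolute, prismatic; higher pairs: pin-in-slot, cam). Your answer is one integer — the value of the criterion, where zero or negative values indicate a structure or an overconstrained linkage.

ground; <1,0,0>
#1 <2,0,0>
#2 <3,0,0>
C:0↔2 J2 <3,0,1>
#3 <4,0,1>
P:3↔2 J1 <4,1,1>
#4 <5,1,1>
#5 <6,1,1>
R:5↔1 J1 <6,2,1>
#6 <7,2,1>
P:4↔6 J1 <7,3,1>
#7 <8,3,1>
P:3↔4 J1 <8,4,1>
PS:0↔1 J2 <8,4,2>
#8 <9,4,2>
PS:8↔4 J2 <9,4,3>
#9 <10,4,3>
R:7↔9 J1 <10,5,3>
PS:9↔2 J2 <10,5,4>
PS:7↔4 J2 <10,5,5>
3×9 − 2×5 − 1×5 = 12

M = 12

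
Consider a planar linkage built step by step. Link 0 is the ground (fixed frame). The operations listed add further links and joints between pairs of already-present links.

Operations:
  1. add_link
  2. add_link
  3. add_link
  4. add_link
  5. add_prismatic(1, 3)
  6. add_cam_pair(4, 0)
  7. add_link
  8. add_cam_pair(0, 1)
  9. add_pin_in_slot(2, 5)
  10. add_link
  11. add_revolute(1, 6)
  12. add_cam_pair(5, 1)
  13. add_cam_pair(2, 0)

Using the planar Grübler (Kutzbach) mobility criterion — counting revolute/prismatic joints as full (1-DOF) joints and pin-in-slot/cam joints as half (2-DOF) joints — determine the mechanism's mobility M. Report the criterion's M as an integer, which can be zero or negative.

M = 9

ground; <1,0,0>
#1 <2,0,0>
#2 <3,0,0>
#3 <4,0,0>
#4 <5,0,0>
P:1↔3 J1 <5,1,0>
C:4↔0 J2 <5,1,1>
#5 <6,1,1>
C:0↔1 J2 <6,1,2>
PS:2↔5 J2 <6,1,3>
#6 <7,1,3>
R:1↔6 J1 <7,2,3>
C:5↔1 J2 <7,2,4>
C:2↔0 J2 <7,2,5>
3×6 − 2×2 − 1×5 = 9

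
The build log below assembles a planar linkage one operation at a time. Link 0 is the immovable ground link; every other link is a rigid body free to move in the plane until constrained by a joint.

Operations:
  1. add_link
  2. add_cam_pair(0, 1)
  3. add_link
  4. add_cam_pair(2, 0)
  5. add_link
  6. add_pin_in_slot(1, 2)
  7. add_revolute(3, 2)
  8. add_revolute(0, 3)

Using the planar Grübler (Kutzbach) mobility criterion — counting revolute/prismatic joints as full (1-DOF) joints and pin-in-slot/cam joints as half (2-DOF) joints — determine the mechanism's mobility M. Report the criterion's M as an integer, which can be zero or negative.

M = 2

link 0 = ground. State L|J1|J2 = 1|0|0
+link1  2|0|0
C(0,1) f=2→J2  2|0|1
+link2  3|0|1
C(2,0) f=2→J2  3|0|2
+link3  4|0|2
PS(1,2) f=2→J2  4|0|3
R(3,2) f=1→J1  4|1|3
R(0,3) f=1→J1  4|2|3
M = 3(4−1)−2·2−3 = 9−4−3 = 2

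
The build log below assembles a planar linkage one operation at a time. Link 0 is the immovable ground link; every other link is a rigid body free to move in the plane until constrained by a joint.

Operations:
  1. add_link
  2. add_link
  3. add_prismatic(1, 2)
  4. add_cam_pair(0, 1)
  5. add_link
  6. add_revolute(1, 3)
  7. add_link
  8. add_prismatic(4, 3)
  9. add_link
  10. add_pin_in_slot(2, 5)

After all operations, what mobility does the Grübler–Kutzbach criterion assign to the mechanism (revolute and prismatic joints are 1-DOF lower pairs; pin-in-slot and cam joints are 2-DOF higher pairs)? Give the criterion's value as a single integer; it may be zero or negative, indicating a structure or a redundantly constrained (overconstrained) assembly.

ground; <1,0,0>
#1 <2,0,0>
#2 <3,0,0>
P:1↔2 J1 <3,1,0>
C:0↔1 J2 <3,1,1>
#3 <4,1,1>
R:1↔3 J1 <4,2,1>
#4 <5,2,1>
P:4↔3 J1 <5,3,1>
#5 <6,3,1>
PS:2↔5 J2 <6,3,2>
3×5 − 2×3 − 1×2 = 7

M = 7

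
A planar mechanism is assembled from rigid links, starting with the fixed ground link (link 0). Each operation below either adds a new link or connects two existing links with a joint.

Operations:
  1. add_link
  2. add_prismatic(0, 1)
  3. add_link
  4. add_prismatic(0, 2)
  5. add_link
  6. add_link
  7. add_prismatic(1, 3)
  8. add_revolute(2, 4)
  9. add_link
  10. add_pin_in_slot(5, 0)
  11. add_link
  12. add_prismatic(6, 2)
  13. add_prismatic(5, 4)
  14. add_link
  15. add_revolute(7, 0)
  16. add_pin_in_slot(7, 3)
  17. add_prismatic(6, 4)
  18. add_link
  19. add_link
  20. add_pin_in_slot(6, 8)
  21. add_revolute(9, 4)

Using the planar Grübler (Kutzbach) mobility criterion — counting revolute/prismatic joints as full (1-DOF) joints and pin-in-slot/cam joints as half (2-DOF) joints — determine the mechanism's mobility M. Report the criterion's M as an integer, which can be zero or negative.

(L,J1,J2)=(1,0,0); link0 fixed
link1: (2,0,0)
P 0-1 [J1]: (2,1,0)
link2: (3,1,0)
P 0-2 [J1]: (3,2,0)
link3: (4,2,0)
link4: (5,2,0)
P 1-3 [J1]: (5,3,0)
R 2-4 [J1]: (5,4,0)
link5: (6,4,0)
PS 5-0 [J2]: (6,4,1)
link6: (7,4,1)
P 6-2 [J1]: (7,5,1)
P 5-4 [J1]: (7,6,1)
link7: (8,6,1)
R 7-0 [J1]: (8,7,1)
PS 7-3 [J2]: (8,7,2)
P 6-4 [J1]: (8,8,2)
link8: (9,8,2)
link9: (10,8,2)
PS 6-8 [J2]: (10,8,3)
R 9-4 [J1]: (10,9,3)
Grübler: 3·9 − 2·9 − 3 = 6

M = 6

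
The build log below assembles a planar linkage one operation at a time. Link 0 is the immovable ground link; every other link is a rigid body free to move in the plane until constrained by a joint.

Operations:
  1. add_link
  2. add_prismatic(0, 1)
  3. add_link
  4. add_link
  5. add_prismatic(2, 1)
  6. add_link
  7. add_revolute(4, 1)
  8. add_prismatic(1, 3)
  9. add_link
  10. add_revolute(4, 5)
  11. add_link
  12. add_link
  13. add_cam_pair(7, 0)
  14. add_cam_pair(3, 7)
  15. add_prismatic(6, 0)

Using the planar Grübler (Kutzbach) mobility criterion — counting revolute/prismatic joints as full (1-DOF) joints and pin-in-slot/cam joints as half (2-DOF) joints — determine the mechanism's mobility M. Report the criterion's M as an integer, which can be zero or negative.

M = 7

link 0 = ground. State L|J1|J2 = 1|0|0
+link1  2|0|0
P(0,1) f=1→J1  2|1|0
+link2  3|1|0
+link3  4|1|0
P(2,1) f=1→J1  4|2|0
+link4  5|2|0
R(4,1) f=1→J1  5|3|0
P(1,3) f=1→J1  5|4|0
+link5  6|4|0
R(4,5) f=1→J1  6|5|0
+link6  7|5|0
+link7  8|5|0
C(7,0) f=2→J2  8|5|1
C(3,7) f=2→J2  8|5|2
P(6,0) f=1→J1  8|6|2
M = 3(8−1)−2·6−2 = 21−12−2 = 7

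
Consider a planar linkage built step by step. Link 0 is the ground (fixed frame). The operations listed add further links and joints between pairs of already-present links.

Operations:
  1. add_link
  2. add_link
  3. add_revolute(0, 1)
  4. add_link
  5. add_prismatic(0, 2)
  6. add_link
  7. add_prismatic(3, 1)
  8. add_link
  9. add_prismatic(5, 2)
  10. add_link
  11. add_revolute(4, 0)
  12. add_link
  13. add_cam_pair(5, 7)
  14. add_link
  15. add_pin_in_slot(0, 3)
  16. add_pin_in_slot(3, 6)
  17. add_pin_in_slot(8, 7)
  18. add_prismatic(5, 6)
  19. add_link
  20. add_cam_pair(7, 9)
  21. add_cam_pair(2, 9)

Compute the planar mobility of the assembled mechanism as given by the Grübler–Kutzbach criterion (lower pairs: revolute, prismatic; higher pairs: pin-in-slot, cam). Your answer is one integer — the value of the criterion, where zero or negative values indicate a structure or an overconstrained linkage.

M = 9

(L,J1,J2)=(1,0,0); link0 fixed
link1: (2,0,0)
link2: (3,0,0)
R 0-1 [J1]: (3,1,0)
link3: (4,1,0)
P 0-2 [J1]: (4,2,0)
link4: (5,2,0)
P 3-1 [J1]: (5,3,0)
link5: (6,3,0)
P 5-2 [J1]: (6,4,0)
link6: (7,4,0)
R 4-0 [J1]: (7,5,0)
link7: (8,5,0)
C 5-7 [J2]: (8,5,1)
link8: (9,5,1)
PS 0-3 [J2]: (9,5,2)
PS 3-6 [J2]: (9,5,3)
PS 8-7 [J2]: (9,5,4)
P 5-6 [J1]: (9,6,4)
link9: (10,6,4)
C 7-9 [J2]: (10,6,5)
C 2-9 [J2]: (10,6,6)
Grübler: 3·9 − 2·6 − 6 = 9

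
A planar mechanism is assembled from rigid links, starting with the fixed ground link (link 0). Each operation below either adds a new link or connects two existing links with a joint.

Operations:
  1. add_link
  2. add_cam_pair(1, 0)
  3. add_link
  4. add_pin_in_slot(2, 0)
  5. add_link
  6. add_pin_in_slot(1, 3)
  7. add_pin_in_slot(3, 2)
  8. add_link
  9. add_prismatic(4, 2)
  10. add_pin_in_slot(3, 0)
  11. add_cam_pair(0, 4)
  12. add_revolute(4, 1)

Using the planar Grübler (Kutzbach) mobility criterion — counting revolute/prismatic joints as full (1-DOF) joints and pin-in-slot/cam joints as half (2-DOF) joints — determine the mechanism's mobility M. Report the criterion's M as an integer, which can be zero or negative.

[1;0;0] (link 0 is ground)
L+ [2;0;0]
C(1,0)∈J2 [2;0;1]
L+ [3;0;1]
PS(2,0)∈J2 [3;0;2]
L+ [4;0;2]
PS(1,3)∈J2 [4;0;3]
PS(3,2)∈J2 [4;0;4]
L+ [5;0;4]
P(4,2)∈J1 [5;1;4]
PS(3,0)∈J2 [5;1;5]
C(0,4)∈J2 [5;1;6]
R(4,1)∈J1 [5;2;6]
mobility = 12 − 4 − 6 = 2

M = 2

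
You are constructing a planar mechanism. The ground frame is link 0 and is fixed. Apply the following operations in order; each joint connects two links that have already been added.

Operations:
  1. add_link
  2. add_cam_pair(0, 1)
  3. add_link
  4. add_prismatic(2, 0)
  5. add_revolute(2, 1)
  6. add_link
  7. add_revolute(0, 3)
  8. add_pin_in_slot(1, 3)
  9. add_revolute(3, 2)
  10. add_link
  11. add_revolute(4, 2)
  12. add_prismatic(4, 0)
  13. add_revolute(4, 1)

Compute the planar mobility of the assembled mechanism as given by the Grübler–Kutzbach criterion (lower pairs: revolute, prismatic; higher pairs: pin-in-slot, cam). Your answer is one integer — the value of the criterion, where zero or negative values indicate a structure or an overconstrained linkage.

M = -4

(L,J1,J2)=(1,0,0); link0 fixed
link1: (2,0,0)
C 0-1 [J2]: (2,0,1)
link2: (3,0,1)
P 2-0 [J1]: (3,1,1)
R 2-1 [J1]: (3,2,1)
link3: (4,2,1)
R 0-3 [J1]: (4,3,1)
PS 1-3 [J2]: (4,3,2)
R 3-2 [J1]: (4,4,2)
link4: (5,4,2)
R 4-2 [J1]: (5,5,2)
P 4-0 [J1]: (5,6,2)
R 4-1 [J1]: (5,7,2)
Grübler: 3·4 − 2·7 − 2 = -4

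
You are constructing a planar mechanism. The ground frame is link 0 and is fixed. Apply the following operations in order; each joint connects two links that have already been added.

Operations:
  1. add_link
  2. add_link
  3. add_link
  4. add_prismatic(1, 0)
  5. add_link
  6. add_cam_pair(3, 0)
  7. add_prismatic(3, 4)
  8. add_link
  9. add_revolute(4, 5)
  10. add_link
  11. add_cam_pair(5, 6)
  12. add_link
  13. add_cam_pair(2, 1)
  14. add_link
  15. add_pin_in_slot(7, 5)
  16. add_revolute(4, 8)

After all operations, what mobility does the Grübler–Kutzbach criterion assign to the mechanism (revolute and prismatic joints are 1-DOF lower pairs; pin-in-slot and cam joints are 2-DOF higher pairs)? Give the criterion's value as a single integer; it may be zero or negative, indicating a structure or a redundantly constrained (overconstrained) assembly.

L=1 J1=0 J2=0
add link → L=2 J1=0 J2=0
add link → L=3 J1=0 J2=0
add link → L=4 J1=0 J2=0
P@1,0 dof=1 J1 → L=4 J1=1 J2=0
add link → L=5 J1=1 J2=0
C@3,0 dof=2 J2 → L=5 J1=1 J2=1
P@3,4 dof=1 J1 → L=5 J1=2 J2=1
add link → L=6 J1=2 J2=1
R@4,5 dof=1 J1 → L=6 J1=3 J2=1
add link → L=7 J1=3 J2=1
C@5,6 dof=2 J2 → L=7 J1=3 J2=2
add link → L=8 J1=3 J2=2
C@2,1 dof=2 J2 → L=8 J1=3 J2=3
add link → L=9 J1=3 J2=3
PS@7,5 dof=2 J2 → L=9 J1=3 J2=4
R@4,8 dof=1 J1 → L=9 J1=4 J2=4
M=3(L−1)−2J1−J2=3·8−2·4−4=12

M = 12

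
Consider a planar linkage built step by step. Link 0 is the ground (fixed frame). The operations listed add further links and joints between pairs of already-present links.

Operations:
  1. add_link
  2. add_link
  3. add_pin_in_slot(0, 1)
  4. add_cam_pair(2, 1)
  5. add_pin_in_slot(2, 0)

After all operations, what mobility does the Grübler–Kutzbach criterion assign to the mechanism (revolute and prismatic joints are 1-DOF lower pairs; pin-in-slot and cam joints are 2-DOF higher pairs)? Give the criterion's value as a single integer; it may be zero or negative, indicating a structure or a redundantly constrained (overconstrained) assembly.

M = 3

(L,J1,J2)=(1,0,0); link0 fixed
link1: (2,0,0)
link2: (3,0,0)
PS 0-1 [J2]: (3,0,1)
C 2-1 [J2]: (3,0,2)
PS 2-0 [J2]: (3,0,3)
Grübler: 3·2 − 2·0 − 3 = 3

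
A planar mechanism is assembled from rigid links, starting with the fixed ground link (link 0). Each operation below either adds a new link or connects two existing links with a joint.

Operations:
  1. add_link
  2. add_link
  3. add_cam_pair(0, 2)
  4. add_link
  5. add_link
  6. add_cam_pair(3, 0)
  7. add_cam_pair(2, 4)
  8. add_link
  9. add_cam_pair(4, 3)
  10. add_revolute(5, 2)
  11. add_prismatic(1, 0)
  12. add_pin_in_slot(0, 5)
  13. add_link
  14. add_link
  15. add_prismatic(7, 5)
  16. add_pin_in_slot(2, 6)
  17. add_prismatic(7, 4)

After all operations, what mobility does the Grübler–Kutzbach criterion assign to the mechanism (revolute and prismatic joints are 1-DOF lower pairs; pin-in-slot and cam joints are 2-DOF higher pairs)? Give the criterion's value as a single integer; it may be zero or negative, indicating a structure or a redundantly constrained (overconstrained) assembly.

M = 7

link 0 = ground. State L|J1|J2 = 1|0|0
+link1  2|0|0
+link2  3|0|0
C(0,2) f=2→J2  3|0|1
+link3  4|0|1
+link4  5|0|1
C(3,0) f=2→J2  5|0|2
C(2,4) f=2→J2  5|0|3
+link5  6|0|3
C(4,3) f=2→J2  6|0|4
R(5,2) f=1→J1  6|1|4
P(1,0) f=1→J1  6|2|4
PS(0,5) f=2→J2  6|2|5
+link6  7|2|5
+link7  8|2|5
P(7,5) f=1→J1  8|3|5
PS(2,6) f=2→J2  8|3|6
P(7,4) f=1→J1  8|4|6
M = 3(8−1)−2·4−6 = 21−8−6 = 7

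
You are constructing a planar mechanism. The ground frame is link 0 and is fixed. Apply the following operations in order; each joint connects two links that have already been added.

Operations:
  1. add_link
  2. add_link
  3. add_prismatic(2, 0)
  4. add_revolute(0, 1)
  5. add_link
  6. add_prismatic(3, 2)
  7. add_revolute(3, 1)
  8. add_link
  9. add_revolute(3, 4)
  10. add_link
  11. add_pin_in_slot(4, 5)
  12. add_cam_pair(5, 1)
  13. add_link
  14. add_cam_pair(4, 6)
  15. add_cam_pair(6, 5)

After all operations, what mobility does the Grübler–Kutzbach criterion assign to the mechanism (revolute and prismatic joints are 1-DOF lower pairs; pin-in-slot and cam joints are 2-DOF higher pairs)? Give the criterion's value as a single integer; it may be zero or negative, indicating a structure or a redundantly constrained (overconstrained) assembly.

L=1 J1=0 J2=0
add link → L=2 J1=0 J2=0
add link → L=3 J1=0 J2=0
P@2,0 dof=1 J1 → L=3 J1=1 J2=0
R@0,1 dof=1 J1 → L=3 J1=2 J2=0
add link → L=4 J1=2 J2=0
P@3,2 dof=1 J1 → L=4 J1=3 J2=0
R@3,1 dof=1 J1 → L=4 J1=4 J2=0
add link → L=5 J1=4 J2=0
R@3,4 dof=1 J1 → L=5 J1=5 J2=0
add link → L=6 J1=5 J2=0
PS@4,5 dof=2 J2 → L=6 J1=5 J2=1
C@5,1 dof=2 J2 → L=6 J1=5 J2=2
add link → L=7 J1=5 J2=2
C@4,6 dof=2 J2 → L=7 J1=5 J2=3
C@6,5 dof=2 J2 → L=7 J1=5 J2=4
M=3(L−1)−2J1−J2=3·6−2·5−4=4

M = 4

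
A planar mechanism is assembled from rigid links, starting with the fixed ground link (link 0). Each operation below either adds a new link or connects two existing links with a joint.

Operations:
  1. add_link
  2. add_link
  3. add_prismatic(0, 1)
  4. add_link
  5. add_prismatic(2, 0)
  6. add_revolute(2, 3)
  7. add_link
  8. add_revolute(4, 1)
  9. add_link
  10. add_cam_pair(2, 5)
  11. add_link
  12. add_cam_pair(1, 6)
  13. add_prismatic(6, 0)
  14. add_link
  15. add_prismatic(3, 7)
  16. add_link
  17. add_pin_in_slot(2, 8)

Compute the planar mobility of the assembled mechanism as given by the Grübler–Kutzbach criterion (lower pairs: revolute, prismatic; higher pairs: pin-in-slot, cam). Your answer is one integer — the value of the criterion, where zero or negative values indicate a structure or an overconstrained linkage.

M = 9

link 0 = ground. State L|J1|J2 = 1|0|0
+link1  2|0|0
+link2  3|0|0
P(0,1) f=1→J1  3|1|0
+link3  4|1|0
P(2,0) f=1→J1  4|2|0
R(2,3) f=1→J1  4|3|0
+link4  5|3|0
R(4,1) f=1→J1  5|4|0
+link5  6|4|0
C(2,5) f=2→J2  6|4|1
+link6  7|4|1
C(1,6) f=2→J2  7|4|2
P(6,0) f=1→J1  7|5|2
+link7  8|5|2
P(3,7) f=1→J1  8|6|2
+link8  9|6|2
PS(2,8) f=2→J2  9|6|3
M = 3(9−1)−2·6−3 = 24−12−3 = 9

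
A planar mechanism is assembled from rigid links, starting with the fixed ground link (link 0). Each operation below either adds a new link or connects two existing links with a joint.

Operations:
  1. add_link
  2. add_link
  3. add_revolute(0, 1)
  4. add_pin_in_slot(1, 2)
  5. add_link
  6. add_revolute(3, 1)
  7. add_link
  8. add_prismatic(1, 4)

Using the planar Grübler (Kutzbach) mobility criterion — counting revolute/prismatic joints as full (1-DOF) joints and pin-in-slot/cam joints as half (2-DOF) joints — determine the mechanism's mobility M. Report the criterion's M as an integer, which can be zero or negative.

M = 5

L=1 J1=0 J2=0
add link → L=2 J1=0 J2=0
add link → L=3 J1=0 J2=0
R@0,1 dof=1 J1 → L=3 J1=1 J2=0
PS@1,2 dof=2 J2 → L=3 J1=1 J2=1
add link → L=4 J1=1 J2=1
R@3,1 dof=1 J1 → L=4 J1=2 J2=1
add link → L=5 J1=2 J2=1
P@1,4 dof=1 J1 → L=5 J1=3 J2=1
M=3(L−1)−2J1−J2=3·4−2·3−1=5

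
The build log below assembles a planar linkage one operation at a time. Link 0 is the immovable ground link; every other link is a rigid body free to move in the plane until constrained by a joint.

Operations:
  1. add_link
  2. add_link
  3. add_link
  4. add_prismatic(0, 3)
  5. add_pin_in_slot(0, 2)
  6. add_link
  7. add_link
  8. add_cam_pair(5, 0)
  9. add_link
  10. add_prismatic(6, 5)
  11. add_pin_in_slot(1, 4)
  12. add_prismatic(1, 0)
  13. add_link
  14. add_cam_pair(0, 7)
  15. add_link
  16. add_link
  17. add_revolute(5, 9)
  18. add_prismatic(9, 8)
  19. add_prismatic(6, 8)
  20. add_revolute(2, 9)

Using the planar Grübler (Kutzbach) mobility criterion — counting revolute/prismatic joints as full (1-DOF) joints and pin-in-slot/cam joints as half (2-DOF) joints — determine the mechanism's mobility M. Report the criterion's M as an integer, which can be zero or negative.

M = 9

link 0 = ground. State L|J1|J2 = 1|0|0
+link1  2|0|0
+link2  3|0|0
+link3  4|0|0
P(0,3) f=1→J1  4|1|0
PS(0,2) f=2→J2  4|1|1
+link4  5|1|1
+link5  6|1|1
C(5,0) f=2→J2  6|1|2
+link6  7|1|2
P(6,5) f=1→J1  7|2|2
PS(1,4) f=2→J2  7|2|3
P(1,0) f=1→J1  7|3|3
+link7  8|3|3
C(0,7) f=2→J2  8|3|4
+link8  9|3|4
+link9  10|3|4
R(5,9) f=1→J1  10|4|4
P(9,8) f=1→J1  10|5|4
P(6,8) f=1→J1  10|6|4
R(2,9) f=1→J1  10|7|4
M = 3(10−1)−2·7−4 = 27−14−4 = 9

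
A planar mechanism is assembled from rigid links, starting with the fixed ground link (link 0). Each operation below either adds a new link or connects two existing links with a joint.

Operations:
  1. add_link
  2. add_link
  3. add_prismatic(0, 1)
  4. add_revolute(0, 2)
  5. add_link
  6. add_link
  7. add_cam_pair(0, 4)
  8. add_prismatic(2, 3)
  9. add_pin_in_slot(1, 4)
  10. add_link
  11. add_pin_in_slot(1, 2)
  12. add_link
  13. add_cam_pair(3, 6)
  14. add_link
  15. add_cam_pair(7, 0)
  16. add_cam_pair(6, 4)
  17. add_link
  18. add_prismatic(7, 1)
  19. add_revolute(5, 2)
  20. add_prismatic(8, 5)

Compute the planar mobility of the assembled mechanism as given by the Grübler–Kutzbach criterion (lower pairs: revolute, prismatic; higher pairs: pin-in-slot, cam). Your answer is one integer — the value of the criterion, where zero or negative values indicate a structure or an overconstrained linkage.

(L,J1,J2)=(1,0,0); link0 fixed
link1: (2,0,0)
link2: (3,0,0)
P 0-1 [J1]: (3,1,0)
R 0-2 [J1]: (3,2,0)
link3: (4,2,0)
link4: (5,2,0)
C 0-4 [J2]: (5,2,1)
P 2-3 [J1]: (5,3,1)
PS 1-4 [J2]: (5,3,2)
link5: (6,3,2)
PS 1-2 [J2]: (6,3,3)
link6: (7,3,3)
C 3-6 [J2]: (7,3,4)
link7: (8,3,4)
C 7-0 [J2]: (8,3,5)
C 6-4 [J2]: (8,3,6)
link8: (9,3,6)
P 7-1 [J1]: (9,4,6)
R 5-2 [J1]: (9,5,6)
P 8-5 [J1]: (9,6,6)
Grübler: 3·8 − 2·6 − 6 = 6

M = 6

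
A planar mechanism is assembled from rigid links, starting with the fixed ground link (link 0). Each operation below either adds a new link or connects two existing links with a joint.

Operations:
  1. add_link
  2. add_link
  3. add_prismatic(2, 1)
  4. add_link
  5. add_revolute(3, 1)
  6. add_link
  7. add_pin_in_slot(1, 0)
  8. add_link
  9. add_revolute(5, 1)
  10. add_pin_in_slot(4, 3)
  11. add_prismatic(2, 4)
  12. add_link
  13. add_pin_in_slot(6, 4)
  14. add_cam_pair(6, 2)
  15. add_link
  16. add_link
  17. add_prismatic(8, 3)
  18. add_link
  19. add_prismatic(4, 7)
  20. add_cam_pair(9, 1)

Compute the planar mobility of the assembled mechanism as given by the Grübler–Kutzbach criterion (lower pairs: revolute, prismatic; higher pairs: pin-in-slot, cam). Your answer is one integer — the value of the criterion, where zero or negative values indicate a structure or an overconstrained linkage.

[1;0;0] (link 0 is ground)
L+ [2;0;0]
L+ [3;0;0]
P(2,1)∈J1 [3;1;0]
L+ [4;1;0]
R(3,1)∈J1 [4;2;0]
L+ [5;2;0]
PS(1,0)∈J2 [5;2;1]
L+ [6;2;1]
R(5,1)∈J1 [6;3;1]
PS(4,3)∈J2 [6;3;2]
P(2,4)∈J1 [6;4;2]
L+ [7;4;2]
PS(6,4)∈J2 [7;4;3]
C(6,2)∈J2 [7;4;4]
L+ [8;4;4]
L+ [9;4;4]
P(8,3)∈J1 [9;5;4]
L+ [10;5;4]
P(4,7)∈J1 [10;6;4]
C(9,1)∈J2 [10;6;5]
mobility = 27 − 12 − 5 = 10

M = 10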